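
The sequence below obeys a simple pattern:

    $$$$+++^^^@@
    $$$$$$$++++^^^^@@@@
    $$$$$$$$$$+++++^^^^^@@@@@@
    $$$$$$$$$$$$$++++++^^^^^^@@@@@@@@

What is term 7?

Reading off run lengths: $ runs 4, 7, 10, 13; + runs 3, 4, 5, 6; ^ runs 3, 4, 5, 6; @ runs 2, 4, 6, 8 — each is linear in n (n = 1, 2, …).
At n = 7 the blocks have lengths 22, 9, 9, 14.

$$$$$$$$$$$$$$$$$$$$$$+++++++++^^^^^^^^^@@@@@@@@@@@@@@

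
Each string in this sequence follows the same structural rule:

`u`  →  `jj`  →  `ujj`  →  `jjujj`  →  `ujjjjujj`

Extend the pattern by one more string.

jjujjujjjjujj

This is a Fibonacci-style word recurrence s(k) = s(k−2)·s(k−1): e.g. u·jj = ujj.
Continuing: jjujj · ujjjjujj gives term 6.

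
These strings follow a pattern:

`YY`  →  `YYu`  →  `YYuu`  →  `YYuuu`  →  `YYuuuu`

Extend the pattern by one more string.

YYuuuuu

Each term is the previous one with u appended.
One more step from YYuuuu gives the answer.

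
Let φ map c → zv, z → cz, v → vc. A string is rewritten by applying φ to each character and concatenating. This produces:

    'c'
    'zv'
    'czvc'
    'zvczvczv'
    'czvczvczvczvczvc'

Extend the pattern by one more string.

zvczvczvczvczvczvczvczvczvczvczv

φ(czvczvczvczvczvc) expands symbol-by-symbol to zv cz vc zv cz vc zv cz vc zv cz vc zv cz vc zv; joining the 16 pieces gives the next term.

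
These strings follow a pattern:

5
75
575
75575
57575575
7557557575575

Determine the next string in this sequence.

From term 3 onward, concatenate the second-to-last term with the last: 5·75 = 575, 75·575 = 75575, …
So term 7 is 57575575·7557557575575.

575755757557557575575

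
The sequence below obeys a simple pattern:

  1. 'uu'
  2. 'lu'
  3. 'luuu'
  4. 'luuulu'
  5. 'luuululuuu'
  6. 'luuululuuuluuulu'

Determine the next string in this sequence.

From term 3 onward, concatenate the last term with the second-to-last: lu·uu = luuu, luuu·lu = luuulu, …
So term 7 is luuululuuuluuulu·luuululuuu.

luuululuuuluuululuuululuuu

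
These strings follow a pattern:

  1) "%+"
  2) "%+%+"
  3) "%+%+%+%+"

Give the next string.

%+%+%+%+%+%+%+%+

Each string is two copies of the previous one concatenated.
So the next term is two copies of %+%+%+%+.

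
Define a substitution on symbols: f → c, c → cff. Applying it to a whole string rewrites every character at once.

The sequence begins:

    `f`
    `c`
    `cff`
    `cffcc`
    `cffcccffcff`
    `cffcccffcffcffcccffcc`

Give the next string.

cffcccffcffcffcccffcccffcccffcffcffcccffcff

Replace each of the 21 characters of cffcccffcffcffcccffcc in place — cff c c cff cff cff c c cff c c cff c c cff cff cff c c cff cff — and concatenate.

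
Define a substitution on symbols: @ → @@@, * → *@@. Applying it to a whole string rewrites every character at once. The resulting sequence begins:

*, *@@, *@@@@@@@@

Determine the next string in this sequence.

*@@@@@@@@@@@@@@@@@@@@@@@@@@

Apply φ to *@@@@@@@@ symbol by symbol: *→*@@, @→@@@, @→@@@, @→@@@, @→@@@, @→@@@, @→@@@, @→@@@, @→@@@; joined: *@@ @@@ @@@ @@@ @@@ @@@ @@@ @@@ @@@.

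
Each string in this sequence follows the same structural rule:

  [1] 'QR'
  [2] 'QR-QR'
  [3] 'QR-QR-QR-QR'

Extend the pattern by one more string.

s(k+1) = s(k)·-·s(k) — each term doubles the last with '-' between the halves.
Doubling QR-QR-QR-QR with '-' between the halves:

QR-QR-QR-QR-QR-QR-QR-QR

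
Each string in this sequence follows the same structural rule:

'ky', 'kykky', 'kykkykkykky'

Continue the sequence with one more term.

kykkykkykkykkykkykkykky

Every step duplicates the string with 'k' between the halves.
So the next term is two copies of kykkykkykky with 'k' between the halves.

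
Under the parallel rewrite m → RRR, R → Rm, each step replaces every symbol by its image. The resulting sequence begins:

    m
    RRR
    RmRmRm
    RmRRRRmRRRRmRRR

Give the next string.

Rewriting the 15 symbols of RmRRRRmRRRRmRRR one by one yields Rm RRR Rm Rm Rm Rm RRR Rm Rm Rm Rm RRR Rm Rm Rm; concatenated:

RmRRRRmRmRmRmRRRRmRmRmRmRRRRmRmRm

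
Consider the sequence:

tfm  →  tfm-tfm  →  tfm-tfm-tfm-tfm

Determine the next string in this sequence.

s(k+1) = s(k)·-·s(k) — each term doubles the last with '-' between the halves.
Doubling tfm-tfm-tfm-tfm with '-' between the halves:

tfm-tfm-tfm-tfm-tfm-tfm-tfm-tfm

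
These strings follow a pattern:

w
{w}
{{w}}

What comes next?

{{{w}}}

Each term wraps the previous one in { on the left and } on the right.
One more step from {{w}} gives the answer.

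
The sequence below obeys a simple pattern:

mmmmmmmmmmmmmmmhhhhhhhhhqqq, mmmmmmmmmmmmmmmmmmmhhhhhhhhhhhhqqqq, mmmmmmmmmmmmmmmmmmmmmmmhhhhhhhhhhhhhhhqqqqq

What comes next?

mmmmmmmmmmmmmmmmmmmmmmmmmmmhhhhhhhhhhhhhhhhhhqqqqqq

Each string has the form m^{4n+3} h^{3n} q^{n}, where the shown terms are n = 3, 4, 5.
At n = 6 the blocks have lengths 27, 18, 6.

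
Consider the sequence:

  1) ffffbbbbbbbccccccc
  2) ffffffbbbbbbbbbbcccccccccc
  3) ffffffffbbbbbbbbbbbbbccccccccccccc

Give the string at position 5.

Each string has the form f^{2n} b^{3n+1} c^{3n+1}, where the shown terms are n = 2, 3, 4.
Setting n = 6 gives 12, 19, 19 characters in each block.

ffffffffffffbbbbbbbbbbbbbbbbbbbccccccccccccccccccc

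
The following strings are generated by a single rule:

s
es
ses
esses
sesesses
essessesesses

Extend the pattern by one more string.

From term 3 onward, concatenate the second-to-last term with the last: s·es = ses, es·ses = esses, …
So term 7 is sesesses·essessesesses.

sesessesessessesesses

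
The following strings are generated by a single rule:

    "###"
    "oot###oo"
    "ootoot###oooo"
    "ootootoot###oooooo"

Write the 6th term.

ootootootootoot###oooooooooo

Each term wraps the previous one in oot on the left and oo on the right.
From ootootoot###oooooo, 2 further steps: ootootoot###oooooo → ootootootoot###oooooooo → (answer).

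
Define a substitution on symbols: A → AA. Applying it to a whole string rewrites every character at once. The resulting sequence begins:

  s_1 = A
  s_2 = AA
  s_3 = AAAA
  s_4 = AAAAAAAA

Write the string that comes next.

Rewriting each symbol of AAAAAAAA: A→AA, A→AA, A→AA, A→AA, A→AA, A→AA, A→AA, A→AA, which concatenates to AA AA AA AA AA AA AA AA.

AAAAAAAAAAAAAAAA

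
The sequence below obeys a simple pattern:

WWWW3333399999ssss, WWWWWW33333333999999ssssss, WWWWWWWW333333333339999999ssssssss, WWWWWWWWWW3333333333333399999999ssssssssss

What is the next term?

The n-th term is 2n W's then 3n-1 3's then n+3 9's then 2n s's, where the shown terms are n = 2, 3, 4, 5.
For the next term, n = 6, so the run lengths are 12, 17, 9, 12.

WWWWWWWWWWWW33333333333333333999999999ssssssssssss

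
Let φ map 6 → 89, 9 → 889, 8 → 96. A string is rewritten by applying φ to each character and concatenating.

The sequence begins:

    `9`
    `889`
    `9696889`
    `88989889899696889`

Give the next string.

96968899688996968899688988989889899696889

Applying the rule to each of the 17 symbols of 88989889899696889 gives the pieces 96 96 889 96 889 96 96 889 96 889 889 89 889 89 96 96 889, which concatenate to the answer.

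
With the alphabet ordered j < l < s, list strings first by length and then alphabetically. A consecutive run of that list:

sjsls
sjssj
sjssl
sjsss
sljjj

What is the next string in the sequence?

Treat sljjj as a base-3 numeral over the given alphabet and add one, carrying through any trailing s's.

sljjl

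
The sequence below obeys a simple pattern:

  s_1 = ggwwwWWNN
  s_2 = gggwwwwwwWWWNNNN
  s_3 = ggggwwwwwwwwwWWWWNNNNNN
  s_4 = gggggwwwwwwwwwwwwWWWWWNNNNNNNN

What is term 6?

The n-th term is n+1 g's then 3n w's then n+1 W's then 2n N's (n = 1, 2, …).
Setting n = 6 gives 7, 18, 7, 12 characters in each block.

gggggggwwwwwwwwwwwwwwwwwwWWWWWWWNNNNNNNNNNNN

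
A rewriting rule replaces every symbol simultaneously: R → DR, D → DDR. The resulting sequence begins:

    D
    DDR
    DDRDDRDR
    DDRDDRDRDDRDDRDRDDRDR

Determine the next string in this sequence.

DDRDDRDRDDRDDRDRDDRDRDDRDDRDRDDRDDRDRDDRDRDDRDDRDRDDRDR

Replace each of the 21 characters of DDRDDRDRDDRDDRDRDDRDR in place — DDR DDR DR DDR DDR DR DDR DR DDR DDR DR DDR DDR DR DDR DR DDR DDR DR DDR DR — and concatenate.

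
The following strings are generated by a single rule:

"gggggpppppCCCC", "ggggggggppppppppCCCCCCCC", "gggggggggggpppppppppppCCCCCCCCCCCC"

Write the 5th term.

gggggggggggggggggpppppppppppppppppCCCCCCCCCCCCCCCCCCCC

Each string has the form g^{3n+2} p^{3n+2} C^{4n} (n = 1, 2, …).
Setting n = 5 gives 17, 17, 20 characters in each block.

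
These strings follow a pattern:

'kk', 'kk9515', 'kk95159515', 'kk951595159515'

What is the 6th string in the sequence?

Every step adds 9515 to the end: s(k+1) = s(k)·9515.
From kk951595159515, 2 further steps: kk951595159515 → kk9515951595159515 → (answer).

kk95159515951595159515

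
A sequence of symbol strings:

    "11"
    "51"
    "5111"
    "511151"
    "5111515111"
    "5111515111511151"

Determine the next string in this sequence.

This is a Fibonacci-style word recurrence s(k) = s(k−1)·s(k−2): e.g. 51·11 = 5111.
So term 7 is 5111515111511151·5111515111.

51115151115111515111515111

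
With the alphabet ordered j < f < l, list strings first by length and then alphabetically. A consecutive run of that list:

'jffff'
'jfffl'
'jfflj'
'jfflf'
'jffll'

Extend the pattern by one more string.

jfljj

The successor of jffll increments the rightmost position that isn't already l and resets every position after it to j.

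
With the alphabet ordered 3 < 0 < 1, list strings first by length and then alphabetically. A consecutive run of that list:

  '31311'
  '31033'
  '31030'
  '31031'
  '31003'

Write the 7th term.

31001

Continuing the enumeration 2 steps past 31003: 31003 → 31000 → (answer).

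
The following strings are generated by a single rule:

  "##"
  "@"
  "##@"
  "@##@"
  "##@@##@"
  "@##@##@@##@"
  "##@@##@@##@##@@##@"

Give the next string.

This is a Fibonacci-style word recurrence s(k) = s(k−2)·s(k−1): e.g. ##·@ = ##@.
Continuing: @##@##@@##@ · ##@@##@@##@##@@##@ gives term 8.

@##@##@@##@##@@##@@##@##@@##@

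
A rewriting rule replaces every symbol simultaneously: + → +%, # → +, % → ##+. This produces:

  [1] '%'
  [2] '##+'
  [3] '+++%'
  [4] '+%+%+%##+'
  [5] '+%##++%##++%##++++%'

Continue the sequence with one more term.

+%##++++%+%##++++%+%##++++%+%+%+%##+

Replace each of the 19 characters of +%##++%##++%##++++% in place — +% ##+ + + +% +% ##+ + + +% +% ##+ + + +% +% +% +% ##+ — and concatenate.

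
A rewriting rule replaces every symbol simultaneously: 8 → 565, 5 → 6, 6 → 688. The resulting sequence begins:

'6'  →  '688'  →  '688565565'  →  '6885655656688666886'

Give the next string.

6885655656688666886688688565565688688688565565688

φ(6885655656688666886) expands symbol-by-symbol to 688 565 565 6 688 6 6 688 6 688 688 565 565 688 688 688 565 565 688; joining the 19 pieces gives the next term.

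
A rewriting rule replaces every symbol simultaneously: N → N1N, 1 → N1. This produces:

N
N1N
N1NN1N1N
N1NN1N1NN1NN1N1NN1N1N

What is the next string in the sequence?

N1NN1N1NN1NN1N1NN1N1NN1NN1N1NN1NN1N1NN1N1NN1NN1N1NN1N1N

Replace each of the 21 characters of N1NN1N1NN1NN1N1NN1N1N in place — N1N N1 N1N N1N N1 N1N N1 N1N N1N N1 N1N N1N N1 N1N N1 N1N N1N N1 N1N N1 N1N — and concatenate.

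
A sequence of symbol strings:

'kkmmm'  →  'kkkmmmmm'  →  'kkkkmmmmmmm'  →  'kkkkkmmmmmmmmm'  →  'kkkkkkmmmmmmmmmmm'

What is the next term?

Term n consists of n k's, followed by 2n-1 m's, where the shown terms are n = 2, 3, 4, 5, 6.
At n = 7 the blocks have lengths 7, 13.

kkkkkkkmmmmmmmmmmmmm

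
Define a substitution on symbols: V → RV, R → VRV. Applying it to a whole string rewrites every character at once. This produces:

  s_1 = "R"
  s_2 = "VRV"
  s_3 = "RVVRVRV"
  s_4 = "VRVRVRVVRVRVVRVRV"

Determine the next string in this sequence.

RVVRVRVVRVRVVRVRVRVVRVRVVRVRVRVVRVRVVRVRV

φ(VRVRVRVVRVRVVRVRV) expands symbol-by-symbol to RV VRV RV VRV RV VRV RV RV VRV RV VRV RV RV VRV RV VRV RV; joining the 17 pieces gives the next term.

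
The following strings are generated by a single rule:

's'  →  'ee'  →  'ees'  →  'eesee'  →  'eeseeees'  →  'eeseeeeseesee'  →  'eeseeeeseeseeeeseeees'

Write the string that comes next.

Each term (from the third on) is the previous term followed by the one before it: term 3 = ee·s = ees.
Continuing: eeseeeeseeseeeeseeees · eeseeeeseesee gives term 8.

eeseeeeseeseeeeseeeeseeseeeeseesee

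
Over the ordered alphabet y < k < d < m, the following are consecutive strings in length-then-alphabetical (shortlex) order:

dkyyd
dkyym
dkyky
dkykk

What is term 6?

dkykm

Stepping forward 2 times from dkykk: dkykk → dkykd, then the target.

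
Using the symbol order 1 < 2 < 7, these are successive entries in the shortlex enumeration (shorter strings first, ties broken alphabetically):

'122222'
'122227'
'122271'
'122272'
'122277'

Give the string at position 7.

Stepping forward 2 times from 122277: 122277 → 122711, then the target.

122712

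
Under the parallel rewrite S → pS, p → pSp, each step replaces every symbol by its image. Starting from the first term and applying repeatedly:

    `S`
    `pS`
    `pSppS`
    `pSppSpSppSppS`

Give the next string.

φ(pSppSpSppSppS) expands symbol-by-symbol to pSp pS pSp pSp pS pSp pS pSp pSp pS pSp pSp pS; joining the 13 pieces gives the next term.

pSppSpSppSppSpSppSpSppSppSpSppSppS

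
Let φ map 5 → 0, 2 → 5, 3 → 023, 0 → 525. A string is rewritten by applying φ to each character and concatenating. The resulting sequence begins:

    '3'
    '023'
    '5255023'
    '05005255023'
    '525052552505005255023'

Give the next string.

050525050050525052552505005255023

Applying the rule to each of the 21 symbols of 525052552505005255023 gives the pieces 0 5 0 525 0 5 0 0 5 0 525 0 525 525 0 5 0 0 525 5 023, which concatenate to the answer.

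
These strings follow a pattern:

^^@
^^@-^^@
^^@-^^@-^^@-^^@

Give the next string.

Every step duplicates the string with '-' between the halves.
Doubling ^^@-^^@-^^@-^^@ with '-' between the halves:

^^@-^^@-^^@-^^@-^^@-^^@-^^@-^^@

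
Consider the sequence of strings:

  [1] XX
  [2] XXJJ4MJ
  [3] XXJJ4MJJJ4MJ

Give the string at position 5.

XXJJ4MJJJ4MJJJ4MJJJ4MJ

Each term is the previous one with JJ4MJ appended.
From XXJJ4MJJJ4MJ, 2 further steps: XXJJ4MJJJ4MJ → XXJJ4MJJJ4MJJJ4MJ → (answer).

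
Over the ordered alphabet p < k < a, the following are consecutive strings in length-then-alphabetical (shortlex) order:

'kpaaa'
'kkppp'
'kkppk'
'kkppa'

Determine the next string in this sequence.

The successor of kkppa increments the rightmost position that isn't already a and resets every position after it to p.

kkpkp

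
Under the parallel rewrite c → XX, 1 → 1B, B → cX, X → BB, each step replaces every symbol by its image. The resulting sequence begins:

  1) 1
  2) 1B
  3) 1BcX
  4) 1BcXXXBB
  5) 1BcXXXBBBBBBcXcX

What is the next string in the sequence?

1BcXXXBBBBBBcXcXcXcXcXcXXXBBXXBB

Replace each of the 16 characters of 1BcXXXBBBBBBcXcX in place — 1B cX XX BB BB BB cX cX cX cX cX cX XX BB XX BB — and concatenate.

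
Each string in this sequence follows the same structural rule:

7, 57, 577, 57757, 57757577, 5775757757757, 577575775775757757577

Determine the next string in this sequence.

5775757757757577575775775757757757

This is a Fibonacci-style word recurrence s(k) = s(k−1)·s(k−2): e.g. 57·7 = 577.
So term 8 is 577575775775757757577·5775757757757.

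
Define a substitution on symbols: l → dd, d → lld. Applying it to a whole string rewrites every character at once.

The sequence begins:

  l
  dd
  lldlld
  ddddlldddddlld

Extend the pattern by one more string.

Applying the rule to each of the 14 symbols of ddddlldddddlld gives the pieces lld lld lld lld dd dd lld lld lld lld lld dd dd lld, which concatenate to the answer.

lldlldlldlldddddlldlldlldlldlldddddlld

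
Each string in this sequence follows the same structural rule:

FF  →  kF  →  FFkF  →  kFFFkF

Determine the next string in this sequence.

FFkFkFFFkF

Each term (from the third on) is the two preceding terms concatenated in order: term 3 = FF·kF = FFkF.
So term 5 is FFkF·kFFFkF.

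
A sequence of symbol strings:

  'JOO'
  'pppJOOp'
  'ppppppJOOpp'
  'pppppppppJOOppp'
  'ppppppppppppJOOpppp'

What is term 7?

ppppppppppppppppppJOOpppppp

Each term wraps the previous one in ppp on the left and p on the right.
From ppppppppppppJOOpppp, 2 further steps: ppppppppppppJOOpppp → pppppppppppppppJOOppppp → (answer).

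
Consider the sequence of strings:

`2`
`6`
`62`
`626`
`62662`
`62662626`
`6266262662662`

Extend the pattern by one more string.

626626266266262662626

This is a Fibonacci-style word recurrence s(k) = s(k−1)·s(k−2): e.g. 6·2 = 62.
The next term joins 6266262662662 and 62662626.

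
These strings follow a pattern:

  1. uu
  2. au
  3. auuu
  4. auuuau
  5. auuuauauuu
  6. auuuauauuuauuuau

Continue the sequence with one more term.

This is a Fibonacci-style word recurrence s(k) = s(k−1)·s(k−2): e.g. au·uu = auuu.
The next term joins auuuauauuuauuuau and auuuauauuu.

auuuauauuuauuuauauuuauauuu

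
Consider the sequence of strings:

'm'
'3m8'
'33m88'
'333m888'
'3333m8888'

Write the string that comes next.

s(k+1) = 3·s(k)·8, so each term gains 3 as a prefix and 8 as a suffix.
Applying this once more to 3333m8888:

33333m88888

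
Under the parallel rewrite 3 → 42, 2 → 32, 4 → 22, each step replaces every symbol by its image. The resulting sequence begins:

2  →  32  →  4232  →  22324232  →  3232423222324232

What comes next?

φ(3232423222324232) expands symbol-by-symbol to 42 32 42 32 22 32 42 32 32 32 42 32 22 32 42 32; joining the 16 pieces gives the next term.

42324232223242323232423222324232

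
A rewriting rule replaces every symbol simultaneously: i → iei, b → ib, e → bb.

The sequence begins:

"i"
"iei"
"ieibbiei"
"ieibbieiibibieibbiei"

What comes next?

ieibbieiibibieibbieiieiibieiibieibbieiibibieibbiei

φ(ieibbieiibibieibbiei) expands symbol-by-symbol to iei bb iei ib ib iei bb iei iei ib iei ib iei bb iei ib ib iei bb iei; joining the 20 pieces gives the next term.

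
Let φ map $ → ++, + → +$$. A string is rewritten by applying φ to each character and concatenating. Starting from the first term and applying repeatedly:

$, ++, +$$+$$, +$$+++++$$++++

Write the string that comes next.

Applying the rule to each of the 14 symbols of +$$+++++$$++++ gives the pieces +$$ ++ ++ +$$ +$$ +$$ +$$ +$$ ++ ++ +$$ +$$ +$$ +$$, which concatenate to the answer.

+$$+++++$$+$$+$$+$$+$$+++++$$+$$+$$+$$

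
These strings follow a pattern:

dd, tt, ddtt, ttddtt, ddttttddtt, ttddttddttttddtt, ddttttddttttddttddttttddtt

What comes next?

ttddttddttttddttddttttddttttddttddttttddtt

This is a Fibonacci-style word recurrence s(k) = s(k−2)·s(k−1): e.g. dd·tt = ddtt.
So term 8 is ttddttddttttddtt·ddttttddttttddttddttttddtt.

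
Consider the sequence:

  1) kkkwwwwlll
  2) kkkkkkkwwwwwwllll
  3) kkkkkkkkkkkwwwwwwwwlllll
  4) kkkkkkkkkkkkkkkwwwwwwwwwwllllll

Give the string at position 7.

kkkkkkkkkkkkkkkkkkkkkkkkkkkwwwwwwwwwwwwwwwwlllllllll

Reading off run lengths: k runs 3, 7, 11, 15; w runs 4, 6, 8, 10; l runs 3, 4, 5, 6 — each is linear in n (n = 1, 2, …).
For term 7, n = 7, so the run lengths are 27, 16, 9.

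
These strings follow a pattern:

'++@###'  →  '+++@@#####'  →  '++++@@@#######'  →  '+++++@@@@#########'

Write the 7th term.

++++++++@@@@@@@###############

Reading off run lengths: + runs 2, 3, 4, 5; @ runs 1, 2, 3, 4; # runs 3, 5, 7, 9 — each is linear in n (n = 1, 2, …).
For term 7, n = 7, so the run lengths are 8, 7, 15.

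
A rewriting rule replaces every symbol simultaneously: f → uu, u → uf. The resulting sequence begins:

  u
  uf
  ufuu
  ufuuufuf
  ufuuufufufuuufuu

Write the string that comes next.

ufuuufufufuuufuuufuuufufufuuufuf

Applying the rule to each of the 16 symbols of ufuuufufufuuufuu gives the pieces uf uu uf uf uf uu uf uu uf uu uf uf uf uu uf uf, which concatenate to the answer.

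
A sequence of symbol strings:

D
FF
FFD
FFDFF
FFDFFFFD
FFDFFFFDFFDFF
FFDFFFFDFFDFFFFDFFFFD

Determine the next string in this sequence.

FFDFFFFDFFDFFFFDFFFFDFFDFFFFDFFDFF

This is a Fibonacci-style word recurrence s(k) = s(k−1)·s(k−2): e.g. FF·D = FFD.
Continuing: FFDFFFFDFFDFFFFDFFFFD · FFDFFFFDFFDFF gives term 8.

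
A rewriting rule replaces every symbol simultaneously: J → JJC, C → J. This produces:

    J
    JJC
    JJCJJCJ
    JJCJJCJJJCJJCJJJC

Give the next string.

Rewriting the 17 symbols of JJCJJCJJJCJJCJJJC one by one yields JJC JJC J JJC JJC J JJC JJC JJC J JJC JJC J JJC JJC JJC J; concatenated:

JJCJJCJJJCJJCJJJCJJCJJCJJJCJJCJJJCJJCJJCJ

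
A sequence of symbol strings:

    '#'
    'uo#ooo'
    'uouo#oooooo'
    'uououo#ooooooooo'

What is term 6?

Each term wraps the previous one in uo on the left and ooo on the right.
From uououo#ooooooooo, 2 further steps: uououo#ooooooooo → uouououo#oooooooooooo → (answer).

uououououo#ooooooooooooooo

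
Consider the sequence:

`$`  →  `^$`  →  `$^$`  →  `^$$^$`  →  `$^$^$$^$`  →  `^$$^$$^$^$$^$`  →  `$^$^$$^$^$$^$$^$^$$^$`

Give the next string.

This is a Fibonacci-style word recurrence s(k) = s(k−2)·s(k−1): e.g. $·^$ = $^$.
Continuing: ^$$^$$^$^$$^$ · $^$^$$^$^$$^$$^$^$$^$ gives term 8.

^$$^$$^$^$$^$$^$^$$^$^$$^$$^$^$$^$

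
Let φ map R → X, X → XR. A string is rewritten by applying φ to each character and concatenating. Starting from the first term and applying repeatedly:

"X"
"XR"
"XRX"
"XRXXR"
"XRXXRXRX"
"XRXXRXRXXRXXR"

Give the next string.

Applying the rule to each of the 13 symbols of XRXXRXRXXRXXR gives the pieces XR X XR XR X XR X XR XR X XR XR X, which concatenate to the answer.

XRXXRXRXXRXXRXRXXRXRX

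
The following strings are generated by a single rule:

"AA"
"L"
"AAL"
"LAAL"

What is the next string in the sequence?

AALLAAL

This is a Fibonacci-style word recurrence s(k) = s(k−2)·s(k−1): e.g. AA·L = AAL.
So term 5 is AAL·LAAL.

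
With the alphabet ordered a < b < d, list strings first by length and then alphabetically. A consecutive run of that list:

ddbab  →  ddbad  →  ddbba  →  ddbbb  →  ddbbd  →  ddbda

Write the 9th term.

dddaa

Continuing the enumeration 3 steps past ddbda: ddbda → ddbdb → ddbdd → (answer).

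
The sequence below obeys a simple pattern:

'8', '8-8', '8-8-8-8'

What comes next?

8-8-8-8-8-8-8-8

s(k+1) = s(k)·-·s(k) — each term doubles the last with '-' between the halves.
So the next term is two copies of 8-8-8-8 with '-' between the halves.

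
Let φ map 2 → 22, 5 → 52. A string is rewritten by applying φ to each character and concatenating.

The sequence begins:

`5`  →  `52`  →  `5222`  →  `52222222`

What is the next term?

5222222222222222

Expanding 52222222: 5→52, 2→22, 2→22, 2→22, 2→22, 2→22, 2→22, 2→22. Concatenated: 52 22 22 22 22 22 22 22.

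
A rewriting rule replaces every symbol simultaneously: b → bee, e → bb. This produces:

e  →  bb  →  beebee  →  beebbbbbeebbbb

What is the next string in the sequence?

Rewriting the 14 symbols of beebbbbbeebbbb one by one yields bee bb bb bee bee bee bee bee bb bb bee bee bee bee; concatenated:

beebbbbbeebeebeebeebeebbbbbeebeebeebee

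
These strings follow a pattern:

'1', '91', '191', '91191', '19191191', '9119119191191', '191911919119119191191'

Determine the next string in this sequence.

This is a Fibonacci-style word recurrence s(k) = s(k−2)·s(k−1): e.g. 1·91 = 191.
Continuing: 9119119191191 · 191911919119119191191 gives term 8.

9119119191191191911919119119191191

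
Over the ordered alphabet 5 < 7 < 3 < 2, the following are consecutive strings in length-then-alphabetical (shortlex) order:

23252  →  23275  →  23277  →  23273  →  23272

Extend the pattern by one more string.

23235

Treat 23272 as a base-4 numeral over the given alphabet and add one, carrying through any trailing 2's.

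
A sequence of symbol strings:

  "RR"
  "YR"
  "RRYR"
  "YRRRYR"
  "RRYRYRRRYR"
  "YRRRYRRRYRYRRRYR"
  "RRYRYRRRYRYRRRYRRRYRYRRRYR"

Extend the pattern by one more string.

YRRRYRRRYRYRRRYRRRYRYRRRYRYRRRYRRRYRYRRRYR

This is a Fibonacci-style word recurrence s(k) = s(k−2)·s(k−1): e.g. RR·YR = RRYR.
Continuing: YRRRYRRRYRYRRRYR · RRYRYRRRYRYRRRYRRRYRYRRRYR gives term 8.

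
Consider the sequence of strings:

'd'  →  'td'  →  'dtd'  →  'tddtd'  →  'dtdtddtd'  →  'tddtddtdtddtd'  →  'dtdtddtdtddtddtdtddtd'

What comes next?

tddtddtdtddtddtdtddtdtddtddtdtddtd

Each term (from the third on) is the two preceding terms concatenated in order: term 3 = d·td = dtd.
The next term joins tddtddtdtddtd and dtdtddtdtddtddtdtddtd.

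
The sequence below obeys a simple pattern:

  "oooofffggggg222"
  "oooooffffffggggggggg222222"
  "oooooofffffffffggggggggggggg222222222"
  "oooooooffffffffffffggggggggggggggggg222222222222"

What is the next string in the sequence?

Term n consists of n+3 o's, followed by 3n f's, followed by 4n+1 g's, followed by 3n 2's (n = 1, 2, …).
Setting n = 5 gives 8, 15, 21, 15 characters in each block.

oooooooofffffffffffffffggggggggggggggggggggg222222222222222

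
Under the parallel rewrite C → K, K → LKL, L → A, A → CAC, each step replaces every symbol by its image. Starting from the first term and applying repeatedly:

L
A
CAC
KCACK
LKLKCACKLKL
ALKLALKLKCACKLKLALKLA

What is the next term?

φ(ALKLALKLKCACKLKLALKLA) expands symbol-by-symbol to CAC A LKL A CAC A LKL A LKL K CAC K LKL A LKL A CAC A LKL A CAC; joining the 21 pieces gives the next term.

CACALKLACACALKLALKLKCACKLKLALKLACACALKLACAC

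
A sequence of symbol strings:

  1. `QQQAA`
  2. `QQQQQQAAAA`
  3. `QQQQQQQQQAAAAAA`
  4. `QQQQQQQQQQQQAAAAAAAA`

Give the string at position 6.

QQQQQQQQQQQQQQQQQQAAAAAAAAAAAA

Each string has the form Q^{3n} A^{2n} (n = 1, 2, …).
At n = 6 the blocks have lengths 18, 12.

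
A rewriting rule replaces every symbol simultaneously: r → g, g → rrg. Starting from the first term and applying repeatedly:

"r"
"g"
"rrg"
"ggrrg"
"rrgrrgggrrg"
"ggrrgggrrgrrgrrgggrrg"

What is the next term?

Rewriting the 21 symbols of ggrrgggrrgrrgrrgggrrg one by one yields rrg rrg g g rrg rrg rrg g g rrg g g rrg g g rrg rrg rrg g g rrg; concatenated:

rrgrrgggrrgrrgrrgggrrgggrrgggrrgrrgrrgggrrg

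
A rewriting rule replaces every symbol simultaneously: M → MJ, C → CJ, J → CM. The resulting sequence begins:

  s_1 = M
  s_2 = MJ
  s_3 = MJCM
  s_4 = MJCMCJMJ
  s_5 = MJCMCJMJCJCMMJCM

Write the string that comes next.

MJCMCJMJCJCMMJCMCJCMCJMJMJCMCJMJ

Applying the rule to each of the 16 symbols of MJCMCJMJCJCMMJCM gives the pieces MJ CM CJ MJ CJ CM MJ CM CJ CM CJ MJ MJ CM CJ MJ, which concatenate to the answer.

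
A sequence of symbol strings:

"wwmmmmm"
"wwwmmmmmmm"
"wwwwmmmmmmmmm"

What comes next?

Reading off run lengths: w runs 2, 3, 4; m runs 5, 7, 9 — each is linear in n, where the shown terms are n = 2, 3, 4.
Setting n = 5 gives 5, 11 characters in each block.

wwwwwmmmmmmmmmmm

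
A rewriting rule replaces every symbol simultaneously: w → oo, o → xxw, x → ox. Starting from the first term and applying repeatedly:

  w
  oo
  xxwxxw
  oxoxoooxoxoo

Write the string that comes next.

Expanding oxoxoooxoxoo: o→xxw, x→ox, o→xxw, x→ox, o→xxw, o→xxw, o→xxw, x→ox, o→xxw, x→ox, o→xxw, o→xxw. Concatenated: xxw ox xxw ox xxw xxw xxw ox xxw ox xxw xxw.

xxwoxxxwoxxxwxxwxxwoxxxwoxxxwxxw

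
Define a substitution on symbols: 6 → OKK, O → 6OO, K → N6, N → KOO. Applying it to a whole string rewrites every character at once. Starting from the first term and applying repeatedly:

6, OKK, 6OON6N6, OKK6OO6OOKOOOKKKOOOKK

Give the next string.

6OON6N6OKK6OO6OOOKK6OO6OON66OO6OO6OON6N6N66OO6OO6OON6N6

Replace each of the 21 characters of OKK6OO6OOKOOOKKKOOOKK in place — 6OO N6 N6 OKK 6OO 6OO OKK 6OO 6OO N6 6OO 6OO 6OO N6 N6 N6 6OO 6OO 6OO N6 N6 — and concatenate.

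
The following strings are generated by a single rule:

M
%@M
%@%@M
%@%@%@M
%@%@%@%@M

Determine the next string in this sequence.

The strings grow by a fixed prefix %@ each time.
Applying this once more to %@%@%@%@M:

%@%@%@%@%@M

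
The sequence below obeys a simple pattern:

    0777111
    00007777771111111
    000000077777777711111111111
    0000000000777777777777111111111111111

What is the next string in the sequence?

Reading off run lengths: 0 runs 1, 4, 7, 10; 7 runs 3, 6, 9, 12; 1 runs 3, 7, 11, 15 — each is linear in n (n = 1, 2, …).
Setting n = 5 gives 13, 15, 19 characters in each block.

00000000000007777777777777771111111111111111111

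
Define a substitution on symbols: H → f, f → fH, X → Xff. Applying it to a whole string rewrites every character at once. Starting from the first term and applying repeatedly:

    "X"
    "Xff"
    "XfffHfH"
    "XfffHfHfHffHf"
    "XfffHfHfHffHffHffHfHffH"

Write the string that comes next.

Rewriting the 23 symbols of XfffHfHfHffHffHffHfHffH one by one yields Xff fH fH fH f fH f fH f fH fH f fH fH f fH fH f fH f fH fH f; concatenated:

XfffHfHfHffHffHffHfHffHfHffHfHffHffHfHf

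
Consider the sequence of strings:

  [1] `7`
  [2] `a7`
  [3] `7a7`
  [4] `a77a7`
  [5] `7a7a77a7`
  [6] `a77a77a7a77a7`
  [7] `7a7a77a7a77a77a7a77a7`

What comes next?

From term 3 onward, concatenate the second-to-last term with the last: 7·a7 = 7a7, a7·7a7 = a77a7, …
The next term joins a77a77a7a77a7 and 7a7a77a7a77a77a7a77a7.

a77a77a7a77a77a7a77a7a77a77a7a77a7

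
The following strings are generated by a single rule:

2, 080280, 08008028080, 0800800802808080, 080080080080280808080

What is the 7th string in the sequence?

Each term wraps the previous one in 080 on the left and 80 on the right.
From 080080080080280808080, 2 further steps: 080080080080280808080 → 08008008008008028080808080 → (answer).

0800800800800800802808080808080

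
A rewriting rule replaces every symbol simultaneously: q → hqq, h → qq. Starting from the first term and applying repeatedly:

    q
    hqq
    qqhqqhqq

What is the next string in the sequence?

hqqhqqqqhqqhqqqqhqqhqq

Rewriting each symbol of qqhqqhqq: q→hqq, q→hqq, h→qq, q→hqq, q→hqq, h→qq, q→hqq, q→hqq, which concatenates to hqq hqq qq hqq hqq qq hqq hqq.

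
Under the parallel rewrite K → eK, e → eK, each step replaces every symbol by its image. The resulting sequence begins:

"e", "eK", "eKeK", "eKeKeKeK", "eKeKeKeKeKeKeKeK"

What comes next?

eKeKeKeKeKeKeKeKeKeKeKeKeKeKeKeK

φ(eKeKeKeKeKeKeKeK) expands symbol-by-symbol to eK eK eK eK eK eK eK eK eK eK eK eK eK eK eK eK; joining the 16 pieces gives the next term.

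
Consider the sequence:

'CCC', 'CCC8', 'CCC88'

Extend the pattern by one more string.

Each term is the previous one with 8 appended.
So the next term is CCC88·8.

CCC888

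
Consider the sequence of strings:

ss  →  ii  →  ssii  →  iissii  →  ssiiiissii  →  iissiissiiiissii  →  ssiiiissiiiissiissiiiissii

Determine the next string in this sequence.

From term 3 onward, concatenate the second-to-last term with the last: ss·ii = ssii, ii·ssii = iissii, …
So term 8 is iissiissiiiissii·ssiiiissiiiissiissiiiissii.

iissiissiiiissiissiiiissiiiissiissiiiissii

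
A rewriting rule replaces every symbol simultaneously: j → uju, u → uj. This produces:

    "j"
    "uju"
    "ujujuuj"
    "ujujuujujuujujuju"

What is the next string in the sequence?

ujujuujujuujujujuujujuujujujuujujuujujuuj

φ(ujujuujujuujujuju) expands symbol-by-symbol to uj uju uj uju uj uj uju uj uju uj uj uju uj uju uj uju uj; joining the 17 pieces gives the next term.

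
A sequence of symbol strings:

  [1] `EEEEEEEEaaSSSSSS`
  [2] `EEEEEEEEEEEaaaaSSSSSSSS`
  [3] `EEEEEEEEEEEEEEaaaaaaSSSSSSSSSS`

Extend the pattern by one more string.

Reading off run lengths: E runs 8, 11, 14; a runs 2, 4, 6; S runs 6, 8, 10 — each is linear in n, where the shown terms are n = 2, 3, 4.
For the next term, n = 5, so the run lengths are 17, 8, 12.

EEEEEEEEEEEEEEEEEaaaaaaaaSSSSSSSSSSSS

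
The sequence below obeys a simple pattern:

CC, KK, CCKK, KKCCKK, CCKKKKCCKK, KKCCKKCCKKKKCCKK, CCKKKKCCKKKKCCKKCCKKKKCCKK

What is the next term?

KKCCKKCCKKKKCCKKCCKKKKCCKKKKCCKKCCKKKKCCKK

Each term (from the third on) is the two preceding terms concatenated in order: term 3 = CC·KK = CCKK.
So term 8 is KKCCKKCCKKKKCCKK·CCKKKKCCKKKKCCKKCCKKKKCCKK.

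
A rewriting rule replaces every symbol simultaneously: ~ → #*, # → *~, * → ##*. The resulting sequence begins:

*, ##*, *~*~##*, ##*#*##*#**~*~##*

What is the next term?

Applying the rule to each of the 17 symbols of ##*#*##*#**~*~##* gives the pieces *~ *~ ##* *~ ##* *~ *~ ##* *~ ##* ##* #* ##* #* *~ *~ ##*, which concatenate to the answer.

*~*~##**~##**~*~##**~##*##*#*##*#**~*~##*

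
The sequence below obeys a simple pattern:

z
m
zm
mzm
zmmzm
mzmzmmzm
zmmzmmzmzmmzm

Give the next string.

From term 3 onward, concatenate the second-to-last term with the last: z·m = zm, m·zm = mzm, …
So term 8 is mzmzmmzm·zmmzmmzmzmmzm.

mzmzmmzmzmmzmmzmzmmzm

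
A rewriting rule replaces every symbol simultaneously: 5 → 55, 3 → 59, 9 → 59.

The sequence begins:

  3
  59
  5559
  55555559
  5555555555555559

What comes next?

Rewriting the 16 symbols of 5555555555555559 one by one yields 55 55 55 55 55 55 55 55 55 55 55 55 55 55 55 59; concatenated:

55555555555555555555555555555559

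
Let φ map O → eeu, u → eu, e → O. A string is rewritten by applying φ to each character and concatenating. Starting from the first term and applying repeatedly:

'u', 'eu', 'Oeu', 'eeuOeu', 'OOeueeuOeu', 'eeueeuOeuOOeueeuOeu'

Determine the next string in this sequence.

φ(eeueeuOeuOOeueeuOeu) expands symbol-by-symbol to O O eu O O eu eeu O eu eeu eeu O eu O O eu eeu O eu; joining the 19 pieces gives the next term.

OOeuOOeueeuOeueeueeuOeuOOeueeuOeu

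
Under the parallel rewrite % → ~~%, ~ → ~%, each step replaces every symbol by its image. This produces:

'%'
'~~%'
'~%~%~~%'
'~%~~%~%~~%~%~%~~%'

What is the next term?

~%~~%~%~%~~%~%~~%~%~%~~%~%~~%~%~~%~%~%~~%

φ(~%~~%~%~~%~%~%~~%) expands symbol-by-symbol to ~% ~~% ~% ~% ~~% ~% ~~% ~% ~% ~~% ~% ~~% ~% ~~% ~% ~% ~~%; joining the 17 pieces gives the next term.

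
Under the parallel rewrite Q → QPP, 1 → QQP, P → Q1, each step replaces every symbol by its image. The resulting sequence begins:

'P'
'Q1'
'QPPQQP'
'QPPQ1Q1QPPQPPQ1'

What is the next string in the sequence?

Rewriting the 15 symbols of QPPQ1Q1QPPQPPQ1 one by one yields QPP Q1 Q1 QPP QQP QPP QQP QPP Q1 Q1 QPP Q1 Q1 QPP QQP; concatenated:

QPPQ1Q1QPPQQPQPPQQPQPPQ1Q1QPPQ1Q1QPPQQP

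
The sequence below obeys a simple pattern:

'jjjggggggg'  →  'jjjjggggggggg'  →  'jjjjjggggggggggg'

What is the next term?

Reading off run lengths: j runs 3, 4, 5; g runs 7, 9, 11 — each is linear in n, where the shown terms are n = 3, 4, 5.
For the next term, n = 6, so the run lengths are 6, 13.

jjjjjjggggggggggggg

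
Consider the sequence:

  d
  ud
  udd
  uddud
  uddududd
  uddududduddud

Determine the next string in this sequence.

This is a Fibonacci-style word recurrence s(k) = s(k−1)·s(k−2): e.g. ud·d = udd.
Continuing: uddududduddud · uddududd gives term 7.

uddududduddududdududd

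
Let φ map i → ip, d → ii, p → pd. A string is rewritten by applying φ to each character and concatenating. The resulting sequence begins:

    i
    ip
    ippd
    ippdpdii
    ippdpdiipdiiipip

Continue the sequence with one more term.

ippdpdiipdiiipippdiiipipippdippd

Applying the rule to each of the 16 symbols of ippdpdiipdiiipip gives the pieces ip pd pd ii pd ii ip ip pd ii ip ip ip pd ip pd, which concatenate to the answer.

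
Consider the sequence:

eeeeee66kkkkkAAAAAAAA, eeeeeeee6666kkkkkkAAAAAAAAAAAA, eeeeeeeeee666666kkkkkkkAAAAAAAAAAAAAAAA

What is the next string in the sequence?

eeeeeeeeeeee66666666kkkkkkkkAAAAAAAAAAAAAAAAAAAA

The n-th term is 2n+2 e's then 2n-2 6's then n+3 k's then 4n A's, where the shown terms are n = 2, 3, 4.
At n = 5 the blocks have lengths 12, 8, 8, 20.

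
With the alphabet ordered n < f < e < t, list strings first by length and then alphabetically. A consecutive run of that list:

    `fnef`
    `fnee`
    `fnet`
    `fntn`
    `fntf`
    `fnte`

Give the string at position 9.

ffnf

Continuing the enumeration 3 steps past fnte: fnte → fntt → ffnn → (answer).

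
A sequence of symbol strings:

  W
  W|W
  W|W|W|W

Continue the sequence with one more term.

Every step duplicates the string with '|' between the halves.
Doubling W|W|W|W with '|' between the halves:

W|W|W|W|W|W|W|W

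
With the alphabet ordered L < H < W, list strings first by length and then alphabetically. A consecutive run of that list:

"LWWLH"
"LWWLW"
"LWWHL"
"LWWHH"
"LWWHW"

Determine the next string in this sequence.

The successor of LWWHW increments the rightmost position that isn't already W and resets every position after it to L.

LWWWL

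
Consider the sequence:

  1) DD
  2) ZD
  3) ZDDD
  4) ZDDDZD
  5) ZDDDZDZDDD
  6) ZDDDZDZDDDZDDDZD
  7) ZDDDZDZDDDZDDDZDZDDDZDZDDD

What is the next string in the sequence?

ZDDDZDZDDDZDDDZDZDDDZDZDDDZDDDZDZDDDZDDDZD

From term 3 onward, concatenate the last term with the second-to-last: ZD·DD = ZDDD, ZDDD·ZD = ZDDDZD, …
The next term joins ZDDDZDZDDDZDDDZDZDDDZDZDDD and ZDDDZDZDDDZDDDZD.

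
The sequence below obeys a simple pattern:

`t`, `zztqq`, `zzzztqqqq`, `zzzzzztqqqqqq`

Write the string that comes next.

zzzzzzzztqqqqqqqq

Every step adds zz to the front and qq to the end of the previous string.
So the next term is zz·zzzzzztqqqqqq·qq.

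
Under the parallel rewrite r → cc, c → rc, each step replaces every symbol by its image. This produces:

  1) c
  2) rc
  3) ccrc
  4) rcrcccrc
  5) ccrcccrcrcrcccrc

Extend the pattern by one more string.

rcrcccrcrcrcccrcccrcccrcrcrcccrc

Replace each of the 16 characters of ccrcccrcrcrcccrc in place — rc rc cc rc rc rc cc rc cc rc cc rc rc rc cc rc — and concatenate.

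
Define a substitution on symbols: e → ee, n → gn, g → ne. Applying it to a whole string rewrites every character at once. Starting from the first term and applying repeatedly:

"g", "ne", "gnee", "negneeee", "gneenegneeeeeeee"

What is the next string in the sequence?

Replace each of the 16 characters of gneenegneeeeeeee in place — ne gn ee ee gn ee ne gn ee ee ee ee ee ee ee ee — and concatenate.

negneeeegneenegneeeeeeeeeeeeeeee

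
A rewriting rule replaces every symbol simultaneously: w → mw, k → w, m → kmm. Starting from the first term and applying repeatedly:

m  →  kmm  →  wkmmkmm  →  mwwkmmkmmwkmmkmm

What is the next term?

Applying the rule to each of the 16 symbols of mwwkmmkmmwkmmkmm gives the pieces kmm mw mw w kmm kmm w kmm kmm mw w kmm kmm w kmm kmm, which concatenate to the answer.

kmmmwmwwkmmkmmwkmmkmmmwwkmmkmmwkmmkmm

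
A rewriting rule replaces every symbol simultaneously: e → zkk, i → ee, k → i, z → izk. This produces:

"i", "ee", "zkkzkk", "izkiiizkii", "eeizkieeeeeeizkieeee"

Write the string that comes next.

Rewriting the 20 symbols of eeizkieeeeeeizkieeee one by one yields zkk zkk ee izk i ee zkk zkk zkk zkk zkk zkk ee izk i ee zkk zkk zkk zkk; concatenated:

zkkzkkeeizkieezkkzkkzkkzkkzkkzkkeeizkieezkkzkkzkkzkk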